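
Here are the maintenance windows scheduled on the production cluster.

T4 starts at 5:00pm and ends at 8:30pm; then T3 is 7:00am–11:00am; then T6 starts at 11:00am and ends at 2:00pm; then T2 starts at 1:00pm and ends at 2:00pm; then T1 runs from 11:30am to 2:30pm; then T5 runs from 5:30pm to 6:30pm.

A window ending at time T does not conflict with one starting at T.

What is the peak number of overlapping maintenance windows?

3

Walk through starts and ends in time order (an end at T is processed before a start at T):
7:00am start T3 → 1
11:00am end T3 → 0
11:00am start T6 → 1
11:30am start T1 → 2
1:00pm start T2 → 3
2:00pm end T2 → 2
2:00pm end T6 → 1
2:30pm end T1 → 0
5:00pm start T4 → 1
5:30pm start T5 → 2
6:30pm end T5 → 1
8:30pm end T4 → 0
Peak is 3, at 1:00pm (T1, T2, T6).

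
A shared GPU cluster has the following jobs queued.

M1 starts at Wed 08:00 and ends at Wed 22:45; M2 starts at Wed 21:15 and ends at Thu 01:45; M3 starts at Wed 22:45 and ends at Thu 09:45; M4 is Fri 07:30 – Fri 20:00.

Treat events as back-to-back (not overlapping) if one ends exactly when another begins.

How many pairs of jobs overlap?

Sorted by start: M1, M2, M3, M4.
M2 starts before M1 ends → M1 and M2 overlap.
M3 starts exactly when M1 ends (back-to-back, no overlap), so M1 has no further overlaps.
M3 starts before M2 ends → M2 and M3 overlap.
M4 starts after M2 ends.
M4 starts after M3 ends.
Overlapping pairs: M1 & M2, M2 & M3 — 2 in total.

2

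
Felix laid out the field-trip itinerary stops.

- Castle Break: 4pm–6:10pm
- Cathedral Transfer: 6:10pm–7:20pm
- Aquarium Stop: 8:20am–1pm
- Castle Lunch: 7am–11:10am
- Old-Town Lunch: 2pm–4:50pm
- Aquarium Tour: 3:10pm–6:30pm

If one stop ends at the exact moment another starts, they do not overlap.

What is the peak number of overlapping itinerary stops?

3

Sweep the timeline, counting +1 at each start and −1 at each end (ends before starts at a tie):
7am start Castle Lunch → 1
8:20am start Aquarium Stop → 2
11:10am end Castle Lunch → 1
1pm end Aquarium Stop → 0
2pm start Old-Town Lunch → 1
3:10pm start Aquarium Tour → 2
4pm start Castle Break → 3
4:50pm end Old-Town Lunch → 2
6:10pm end Castle Break → 1
6:10pm start Cathedral Transfer → 2
6:30pm end Aquarium Tour → 1
7:20pm end Cathedral Transfer → 0
Peak is 3, at 4pm (Aquarium Tour, Castle Break, Old-Town Lunch).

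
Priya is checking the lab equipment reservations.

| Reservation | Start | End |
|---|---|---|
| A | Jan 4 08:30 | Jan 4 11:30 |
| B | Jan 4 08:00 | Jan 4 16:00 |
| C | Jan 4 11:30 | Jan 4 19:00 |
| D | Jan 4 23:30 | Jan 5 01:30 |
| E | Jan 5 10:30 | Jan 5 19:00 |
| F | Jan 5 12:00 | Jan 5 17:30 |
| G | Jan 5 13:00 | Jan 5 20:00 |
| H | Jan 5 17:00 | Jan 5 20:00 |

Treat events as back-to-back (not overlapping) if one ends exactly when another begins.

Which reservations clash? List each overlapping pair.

Sorted by start: B, A, C, D, E, F, G, H.
A starts before B ends → B and A overlap.
C starts before B ends → B and C overlap.
D starts after B ends, so B has no further overlaps.
C starts exactly when A ends (back-to-back, no overlap), so A has no further overlaps.
D starts after C ends, so C has no further overlaps.
E starts after D ends, so D has no further overlaps.
F starts before E ends → E and F overlap.
G starts before E ends → E and G overlap.
H starts before E ends → E and H overlap.
G starts before F ends → F and G overlap.
H starts before F ends → F and H overlap.
H starts before G ends → G and H overlap.

A & B, B & C, E & F, E & G, E & H, F & G, F & H, G & H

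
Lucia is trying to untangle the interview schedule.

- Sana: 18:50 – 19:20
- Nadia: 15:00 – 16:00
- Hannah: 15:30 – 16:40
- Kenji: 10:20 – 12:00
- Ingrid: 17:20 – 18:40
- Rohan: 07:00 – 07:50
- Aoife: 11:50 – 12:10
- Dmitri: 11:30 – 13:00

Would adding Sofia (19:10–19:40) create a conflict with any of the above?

Yes — it overlaps Sana

Rohan: ends 07:50 at or before Sofia starts 19:10 → clear.
Kenji: ends 12:00 at or before Sofia starts 19:10 → clear.
Dmitri: ends 13:00 at or before Sofia starts 19:10 → clear.
Aoife: ends 12:10 at or before Sofia starts 19:10 → clear.
Nadia: ends 16:00 at or before Sofia starts 19:10 → clear.
Hannah: ends 16:40 at or before Sofia starts 19:10 → clear.
Ingrid: ends 18:40 at or before Sofia starts 19:10 → clear.
Sana: starts 18:50 before Sofia ends 19:40, and ends 19:20 after Sofia starts 19:10 → overlap.
Sofia overlaps Sana.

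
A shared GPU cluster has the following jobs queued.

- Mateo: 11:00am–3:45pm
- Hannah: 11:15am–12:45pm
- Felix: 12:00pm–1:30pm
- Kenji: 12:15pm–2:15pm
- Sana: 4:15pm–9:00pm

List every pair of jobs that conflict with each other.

Felix & Hannah, Felix & Kenji, Felix & Mateo, Hannah & Kenji, Hannah & Mateo, Kenji & Mateo

Sorted by start: Mateo, Hannah, Felix, Kenji, Sana.
Hannah starts before Mateo ends → Mateo and Hannah overlap.
Felix starts before Mateo ends → Mateo and Felix overlap.
Kenji starts before Mateo ends → Mateo and Kenji overlap.
Sana starts after Mateo ends.
Felix starts before Hannah ends → Hannah and Felix overlap.
Kenji starts before Hannah ends → Hannah and Kenji overlap.
Sana starts after Hannah ends.
Kenji starts before Felix ends → Felix and Kenji overlap.
Sana starts after Felix ends.
Sana starts after Kenji ends.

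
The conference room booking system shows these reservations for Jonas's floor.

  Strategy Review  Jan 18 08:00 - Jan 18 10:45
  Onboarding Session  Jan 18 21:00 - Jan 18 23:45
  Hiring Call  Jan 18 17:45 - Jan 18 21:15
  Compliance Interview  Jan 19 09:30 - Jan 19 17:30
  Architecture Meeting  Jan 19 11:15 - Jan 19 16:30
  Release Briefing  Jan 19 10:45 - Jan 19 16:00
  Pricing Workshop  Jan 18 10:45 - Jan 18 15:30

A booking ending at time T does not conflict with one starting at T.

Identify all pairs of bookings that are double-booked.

Architecture Meeting & Compliance Interview, Architecture Meeting & Release Briefing, Compliance Interview & Release Briefing, Hiring Call & Onboarding Session

Two intervals overlap when each starts before the other ends.
Sorted by start: Strategy Review, Pricing Workshop, Hiring Call, Onboarding Session, Compliance Interview, Release Briefing, Architecture Meeting.
Pricing Workshop starts exactly when Strategy Review ends (back-to-back, no overlap); Strategy Review is clear from here.
Hiring Call starts after Pricing Workshop ends; Pricing Workshop is clear from here.
Onboarding Session starts before Hiring Call ends → Hiring Call and Onboarding Session overlap.
Compliance Interview starts after Hiring Call ends; Hiring Call is clear from here.
Compliance Interview starts after Onboarding Session ends; Onboarding Session is clear from here.
Release Briefing starts before Compliance Interview ends → Compliance Interview and Release Briefing overlap.
Architecture Meeting starts before Compliance Interview ends → Compliance Interview and Architecture Meeting overlap.
Architecture Meeting starts before Release Briefing ends → Release Briefing and Architecture Meeting overlap.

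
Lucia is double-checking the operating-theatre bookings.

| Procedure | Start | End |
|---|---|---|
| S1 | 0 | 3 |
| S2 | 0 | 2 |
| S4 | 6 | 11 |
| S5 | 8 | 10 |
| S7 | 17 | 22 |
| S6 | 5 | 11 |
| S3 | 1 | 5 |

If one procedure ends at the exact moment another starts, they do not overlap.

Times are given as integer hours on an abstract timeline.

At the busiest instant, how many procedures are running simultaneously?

Sort all start/end points and keep a running count:
0 start S1 → 1
0 start S2 → 2
1 start S3 → 3
2 end S2 → 2
3 end S1 → 1
5 end S3 → 0
5 start S6 → 1
6 start S4 → 2
8 start S5 → 3
10 end S5 → 2
11 end S4 → 1
11 end S6 → 0
17 start S7 → 1
22 end S7 → 0
Peak is 3, at 1 (S1, S2, S3).

3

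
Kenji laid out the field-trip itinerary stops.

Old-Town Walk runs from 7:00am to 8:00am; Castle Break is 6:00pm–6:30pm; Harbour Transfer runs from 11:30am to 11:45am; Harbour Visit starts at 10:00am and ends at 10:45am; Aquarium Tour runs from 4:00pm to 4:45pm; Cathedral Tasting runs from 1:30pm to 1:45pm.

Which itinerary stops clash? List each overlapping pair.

Two intervals overlap when each starts before the other ends.
Sorted by start: Old-Town Walk, Harbour Visit, Harbour Transfer, Cathedral Tasting, Aquarium Tour, Castle Break.
Harbour Visit starts after Old-Town Walk ends; Old-Town Walk is clear from here.
Harbour Transfer starts after Harbour Visit ends; Harbour Visit is clear from here.
Cathedral Tasting starts after Harbour Transfer ends; Harbour Transfer is clear from here.
Aquarium Tour starts after Cathedral Tasting ends; Cathedral Tasting is clear from here.
Castle Break starts after Aquarium Tour ends.

no conflicts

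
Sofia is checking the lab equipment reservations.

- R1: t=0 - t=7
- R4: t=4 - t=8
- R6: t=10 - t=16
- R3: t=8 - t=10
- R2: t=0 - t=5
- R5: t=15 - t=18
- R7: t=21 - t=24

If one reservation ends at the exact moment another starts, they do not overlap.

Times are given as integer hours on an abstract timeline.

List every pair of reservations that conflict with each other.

Sorted by start: R1, R2, R4, R3, R6, R5, R7.
R2 starts before R1 ends → R1 and R2 overlap.
R4 starts before R1 ends → R1 and R4 overlap.
R3 starts after R1 ends — done with R1.
R4 starts before R2 ends → R2 and R4 overlap.
R3 starts after R2 ends — done with R2.
R3 starts exactly when R4 ends (back-to-back, no overlap) — done with R4.
R6 starts exactly when R3 ends (back-to-back, no overlap) — done with R3.
R5 starts before R6 ends → R6 and R5 overlap.
R7 starts after R6 ends.
R7 starts after R5 ends.

R1 & R2, R1 & R4, R2 & R4, R5 & R6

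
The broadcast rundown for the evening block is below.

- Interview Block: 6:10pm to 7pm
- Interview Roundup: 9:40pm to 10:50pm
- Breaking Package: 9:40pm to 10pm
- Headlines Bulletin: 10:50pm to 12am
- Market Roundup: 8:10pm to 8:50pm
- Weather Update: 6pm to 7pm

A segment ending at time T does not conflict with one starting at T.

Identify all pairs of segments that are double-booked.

Sorted by start: Weather Update, Interview Block, Market Roundup, Breaking Package, Interview Roundup, Headlines Bulletin.
Interview Block starts before Weather Update ends → Weather Update and Interview Block overlap.
Market Roundup starts after Weather Update ends — done with Weather Update.
Market Roundup starts after Interview Block ends — done with Interview Block.
Breaking Package starts after Market Roundup ends — done with Market Roundup.
Interview Roundup starts before Breaking Package ends → Breaking Package and Interview Roundup overlap.
Headlines Bulletin starts after Breaking Package ends.
Headlines Bulletin starts exactly when Interview Roundup ends (back-to-back, no overlap).

Breaking Package & Interview Roundup, Interview Block & Weather Update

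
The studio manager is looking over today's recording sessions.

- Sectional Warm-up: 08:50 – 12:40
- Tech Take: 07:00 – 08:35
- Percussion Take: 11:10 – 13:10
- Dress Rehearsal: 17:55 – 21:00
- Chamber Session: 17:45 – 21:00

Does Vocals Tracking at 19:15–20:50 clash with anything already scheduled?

Yes — it overlaps Chamber Session, Dress Rehearsal

Tech Take: ends 08:35 at or before Vocals Tracking starts 19:15 → clear.
Sectional Warm-up: ends 12:40 at or before Vocals Tracking starts 19:15 → clear.
Percussion Take: ends 13:10 at or before Vocals Tracking starts 19:15 → clear.
Chamber Session: starts 17:45 before Vocals Tracking ends 20:50, and ends 21:00 after Vocals Tracking starts 19:15 → overlap.
Dress Rehearsal: starts 17:55 before Vocals Tracking ends 20:50, and ends 21:00 after Vocals Tracking starts 19:15 → overlap.
Vocals Tracking overlaps Dress Rehearsal, Chamber Session.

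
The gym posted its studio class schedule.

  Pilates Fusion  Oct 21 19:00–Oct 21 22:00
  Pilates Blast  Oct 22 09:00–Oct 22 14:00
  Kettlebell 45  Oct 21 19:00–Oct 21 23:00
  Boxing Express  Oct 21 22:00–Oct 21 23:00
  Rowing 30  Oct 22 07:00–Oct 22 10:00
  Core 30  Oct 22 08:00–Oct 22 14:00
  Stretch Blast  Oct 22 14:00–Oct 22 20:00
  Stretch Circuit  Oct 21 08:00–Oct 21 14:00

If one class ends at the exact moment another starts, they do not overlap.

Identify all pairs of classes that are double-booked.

Boxing Express & Kettlebell 45, Core 30 & Pilates Blast, Core 30 & Rowing 30, Kettlebell 45 & Pilates Fusion, Pilates Blast & Rowing 30

Sorted by start: Stretch Circuit, Kettlebell 45, Pilates Fusion, Boxing Express, Rowing 30, Core 30, Pilates Blast, Stretch Blast.
Kettlebell 45 starts after Stretch Circuit ends, so nothing later overlaps Stretch Circuit either.
Pilates Fusion starts before Kettlebell 45 ends → Kettlebell 45 and Pilates Fusion overlap.
Boxing Express starts before Kettlebell 45 ends → Kettlebell 45 and Boxing Express overlap.
Rowing 30 starts after Kettlebell 45 ends, so nothing later overlaps Kettlebell 45 either.
Boxing Express starts exactly when Pilates Fusion ends (back-to-back, no overlap), so nothing later overlaps Pilates Fusion either.
Rowing 30 starts after Boxing Express ends, so nothing later overlaps Boxing Express either.
Core 30 starts before Rowing 30 ends → Rowing 30 and Core 30 overlap.
Pilates Blast starts before Rowing 30 ends → Rowing 30 and Pilates Blast overlap.
Stretch Blast starts after Rowing 30 ends.
Pilates Blast starts before Core 30 ends → Core 30 and Pilates Blast overlap.
Stretch Blast starts exactly when Core 30 ends (back-to-back, no overlap).
Stretch Blast starts exactly when Pilates Blast ends (back-to-back, no overlap).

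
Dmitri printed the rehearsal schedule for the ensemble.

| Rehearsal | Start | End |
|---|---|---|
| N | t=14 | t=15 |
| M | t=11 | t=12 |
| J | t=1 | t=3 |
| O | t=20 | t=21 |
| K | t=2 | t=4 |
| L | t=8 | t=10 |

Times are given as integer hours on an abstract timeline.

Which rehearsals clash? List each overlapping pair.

Sorted by start: J, K, L, M, N, O.
K starts before J ends → J and K overlap.
L starts after J ends — done with J.
L starts after K ends — done with K.
M starts after L ends — done with L.
N starts after M ends — done with M.
O starts after N ends.

J & K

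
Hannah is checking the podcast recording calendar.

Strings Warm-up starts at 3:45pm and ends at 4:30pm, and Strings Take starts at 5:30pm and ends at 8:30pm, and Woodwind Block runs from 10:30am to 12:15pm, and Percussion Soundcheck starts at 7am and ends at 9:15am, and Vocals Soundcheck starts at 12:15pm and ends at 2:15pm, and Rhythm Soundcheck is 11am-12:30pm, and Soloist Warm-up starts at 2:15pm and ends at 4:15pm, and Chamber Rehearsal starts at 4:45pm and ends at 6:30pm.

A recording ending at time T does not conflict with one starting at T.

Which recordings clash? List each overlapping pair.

Chamber Rehearsal & Strings Take, Rhythm Soundcheck & Vocals Soundcheck, Rhythm Soundcheck & Woodwind Block, Soloist Warm-up & Strings Warm-up

Check each pair: they overlap iff neither finishes before the other starts.
Sorted by start: Percussion Soundcheck, Woodwind Block, Rhythm Soundcheck, Vocals Soundcheck, Soloist Warm-up, Strings Warm-up, Chamber Rehearsal, Strings Take.
Woodwind Block starts after Percussion Soundcheck ends, so nothing later overlaps Percussion Soundcheck either.
Rhythm Soundcheck starts before Woodwind Block ends → Woodwind Block and Rhythm Soundcheck overlap.
Vocals Soundcheck starts exactly when Woodwind Block ends (back-to-back, no overlap), so nothing later overlaps Woodwind Block either.
Vocals Soundcheck starts before Rhythm Soundcheck ends → Rhythm Soundcheck and Vocals Soundcheck overlap.
Soloist Warm-up starts after Rhythm Soundcheck ends, so nothing later overlaps Rhythm Soundcheck either.
Soloist Warm-up starts exactly when Vocals Soundcheck ends (back-to-back, no overlap), so nothing later overlaps Vocals Soundcheck either.
Strings Warm-up starts before Soloist Warm-up ends → Soloist Warm-up and Strings Warm-up overlap.
Chamber Rehearsal starts after Soloist Warm-up ends, so nothing later overlaps Soloist Warm-up either.
Chamber Rehearsal starts after Strings Warm-up ends, so nothing later overlaps Strings Warm-up either.
Strings Take starts before Chamber Rehearsal ends → Chamber Rehearsal and Strings Take overlap.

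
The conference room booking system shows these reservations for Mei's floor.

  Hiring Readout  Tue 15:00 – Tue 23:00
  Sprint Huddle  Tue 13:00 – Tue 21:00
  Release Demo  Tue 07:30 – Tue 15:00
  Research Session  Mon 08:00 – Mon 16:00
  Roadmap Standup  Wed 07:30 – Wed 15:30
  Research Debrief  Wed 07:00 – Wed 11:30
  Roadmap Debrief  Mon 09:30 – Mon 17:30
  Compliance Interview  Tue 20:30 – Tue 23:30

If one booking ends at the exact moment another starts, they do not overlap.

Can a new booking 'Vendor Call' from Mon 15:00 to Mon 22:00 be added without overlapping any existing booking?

No — it overlaps Research Session, Roadmap Debrief

Research Session: starts Mon 08:00 before Vendor Call ends Mon 22:00, and ends Mon 16:00 after Vendor Call starts Mon 15:00 → overlap.
Roadmap Debrief: starts Mon 09:30 before Vendor Call ends Mon 22:00, and ends Mon 17:30 after Vendor Call starts Mon 15:00 → overlap.
Release Demo: starts Tue 07:30 at or after Vendor Call ends Mon 22:00 → clear.
Sprint Huddle: starts Tue 13:00 at or after Vendor Call ends Mon 22:00 → clear.
Hiring Readout: starts Tue 15:00 at or after Vendor Call ends Mon 22:00 → clear.
Compliance Interview: starts Tue 20:30 at or after Vendor Call ends Mon 22:00 → clear.
Research Debrief: starts Wed 07:00 at or after Vendor Call ends Mon 22:00 → clear.
Roadmap Standup: starts Wed 07:30 at or after Vendor Call ends Mon 22:00 → clear.
Vendor Call overlaps Research Session, Roadmap Debrief.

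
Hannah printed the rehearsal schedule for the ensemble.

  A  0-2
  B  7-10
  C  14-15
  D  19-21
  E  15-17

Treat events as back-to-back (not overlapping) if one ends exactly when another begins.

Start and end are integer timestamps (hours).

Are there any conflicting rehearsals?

No

Sorted by start: A, B, C, E, D.
B starts after A ends, so nothing later overlaps A either.
C starts after B ends, so nothing later overlaps B either.
E starts exactly when C ends (back-to-back, no overlap), so nothing later overlaps C either.
D starts after E ends.
Every pair is clear; the schedule has no overlaps.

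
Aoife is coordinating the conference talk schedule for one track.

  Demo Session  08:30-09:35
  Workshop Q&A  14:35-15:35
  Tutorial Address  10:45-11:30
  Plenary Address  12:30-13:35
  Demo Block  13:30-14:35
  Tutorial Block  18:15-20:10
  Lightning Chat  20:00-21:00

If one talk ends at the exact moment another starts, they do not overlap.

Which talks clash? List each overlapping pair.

Check each pair: they overlap iff neither finishes before the other starts.
Sorted by start: Demo Session, Tutorial Address, Plenary Address, Demo Block, Workshop Q&A, Tutorial Block, Lightning Chat.
Tutorial Address starts after Demo Session ends, so Demo Session has no further overlaps.
Plenary Address starts after Tutorial Address ends, so Tutorial Address has no further overlaps.
Demo Block starts before Plenary Address ends → Plenary Address and Demo Block overlap.
Workshop Q&A starts after Plenary Address ends, so Plenary Address has no further overlaps.
Workshop Q&A starts exactly when Demo Block ends (back-to-back, no overlap), so Demo Block has no further overlaps.
Tutorial Block starts after Workshop Q&A ends, so Workshop Q&A has no further overlaps.
Lightning Chat starts before Tutorial Block ends → Tutorial Block and Lightning Chat overlap.

Demo Block & Plenary Address, Lightning Chat & Tutorial Block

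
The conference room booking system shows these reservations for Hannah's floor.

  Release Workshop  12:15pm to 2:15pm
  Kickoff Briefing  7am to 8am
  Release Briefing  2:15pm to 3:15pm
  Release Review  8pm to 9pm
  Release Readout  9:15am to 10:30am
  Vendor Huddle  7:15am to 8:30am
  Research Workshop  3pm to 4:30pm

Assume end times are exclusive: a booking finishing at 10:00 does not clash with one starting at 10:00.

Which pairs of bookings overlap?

Sorted by start: Kickoff Briefing, Vendor Huddle, Release Readout, Release Workshop, Release Briefing, Research Workshop, Release Review.
Vendor Huddle starts before Kickoff Briefing ends → Kickoff Briefing and Vendor Huddle overlap.
Release Readout starts after Kickoff Briefing ends, so nothing later overlaps Kickoff Briefing either.
Release Readout starts after Vendor Huddle ends, so nothing later overlaps Vendor Huddle either.
Release Workshop starts after Release Readout ends, so nothing later overlaps Release Readout either.
Release Briefing starts exactly when Release Workshop ends (back-to-back, no overlap), so nothing later overlaps Release Workshop either.
Research Workshop starts before Release Briefing ends → Release Briefing and Research Workshop overlap.
Release Review starts after Release Briefing ends.
Release Review starts after Research Workshop ends.

Kickoff Briefing & Vendor Huddle, Release Briefing & Research Workshop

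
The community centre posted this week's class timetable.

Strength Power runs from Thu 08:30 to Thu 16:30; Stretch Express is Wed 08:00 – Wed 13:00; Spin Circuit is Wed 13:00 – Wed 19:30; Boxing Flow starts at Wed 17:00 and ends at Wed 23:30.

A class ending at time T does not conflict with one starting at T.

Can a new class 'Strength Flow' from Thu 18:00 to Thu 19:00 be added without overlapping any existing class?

Yes — the slot is free

Stretch Express: ends Wed 13:00 at or before Strength Flow starts Thu 18:00 → clear.
Spin Circuit: ends Wed 19:30 at or before Strength Flow starts Thu 18:00 → clear.
Boxing Flow: ends Wed 23:30 at or before Strength Flow starts Thu 18:00 → clear.
Strength Power: ends Thu 16:30 at or before Strength Flow starts Thu 18:00 → clear.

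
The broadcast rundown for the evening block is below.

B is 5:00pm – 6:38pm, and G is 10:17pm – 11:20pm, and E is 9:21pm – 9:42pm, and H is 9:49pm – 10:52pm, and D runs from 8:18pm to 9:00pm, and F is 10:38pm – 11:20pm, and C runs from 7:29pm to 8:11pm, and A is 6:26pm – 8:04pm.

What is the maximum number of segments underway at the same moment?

3

Sort all start/end points and keep a running count:
5:00pm start B → 1
6:26pm start A → 2
6:38pm end B → 1
7:29pm start C → 2
8:04pm end A → 1
8:11pm end C → 0
8:18pm start D → 1
9:00pm end D → 0
9:21pm start E → 1
9:42pm end E → 0
9:49pm start H → 1
10:17pm start G → 2
10:38pm start F → 3
10:52pm end H → 2
11:20pm end F → 1
11:20pm end G → 0
Peak is 3, at 10:38pm (F, G, H).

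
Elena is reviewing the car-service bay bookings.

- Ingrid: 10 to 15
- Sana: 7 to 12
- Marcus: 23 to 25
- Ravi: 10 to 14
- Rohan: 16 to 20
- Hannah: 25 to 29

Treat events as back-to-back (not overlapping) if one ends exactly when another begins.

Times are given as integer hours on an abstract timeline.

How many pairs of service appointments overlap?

3

Two intervals overlap when each starts before the other ends.
Sorted by start: Sana, Ravi, Ingrid, Rohan, Marcus, Hannah.
Ravi starts before Sana ends → Sana and Ravi overlap.
Ingrid starts before Sana ends → Sana and Ingrid overlap.
Rohan starts after Sana ends, so Sana has no further overlaps.
Ingrid starts before Ravi ends → Ravi and Ingrid overlap.
Rohan starts after Ravi ends, so Ravi has no further overlaps.
Rohan starts after Ingrid ends, so Ingrid has no further overlaps.
Marcus starts after Rohan ends, so Rohan has no further overlaps.
Hannah starts exactly when Marcus ends (back-to-back, no overlap).
Overlapping pairs: Ingrid & Ravi, Ingrid & Sana, Ravi & Sana — 3 in total.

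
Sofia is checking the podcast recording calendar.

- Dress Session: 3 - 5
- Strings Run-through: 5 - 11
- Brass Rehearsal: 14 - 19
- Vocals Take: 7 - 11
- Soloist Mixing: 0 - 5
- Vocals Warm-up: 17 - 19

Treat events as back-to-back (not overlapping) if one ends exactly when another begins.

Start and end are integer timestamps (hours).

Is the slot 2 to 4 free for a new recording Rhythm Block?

Soloist Mixing: starts 0 before Rhythm Block ends 4, and ends 5 after Rhythm Block starts 2 → overlap.
Dress Session: starts 3 before Rhythm Block ends 4, and ends 5 after Rhythm Block starts 2 → overlap.
Strings Run-through: starts 5 at or after Rhythm Block ends 4 → clear.
Vocals Take: starts 7 at or after Rhythm Block ends 4 → clear.
Brass Rehearsal: starts 14 at or after Rhythm Block ends 4 → clear.
Vocals Warm-up: starts 17 at or after Rhythm Block ends 4 → clear.
Rhythm Block overlaps Soloist Mixing, Dress Session.

No — it overlaps Dress Session, Soloist Mixing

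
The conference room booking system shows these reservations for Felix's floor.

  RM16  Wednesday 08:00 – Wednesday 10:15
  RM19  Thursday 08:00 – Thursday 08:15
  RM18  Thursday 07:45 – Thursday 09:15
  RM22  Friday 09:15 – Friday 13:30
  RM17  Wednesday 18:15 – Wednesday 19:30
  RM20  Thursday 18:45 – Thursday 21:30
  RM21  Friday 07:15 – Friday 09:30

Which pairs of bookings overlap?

Check each pair: they overlap iff neither finishes before the other starts.
Sorted by start: RM16, RM17, RM18, RM19, RM20, RM21, RM22.
RM17 starts after RM16 ends, so nothing later overlaps RM16 either.
RM18 starts after RM17 ends, so nothing later overlaps RM17 either.
RM19 starts before RM18 ends → RM18 and RM19 overlap.
RM20 starts after RM18 ends, so nothing later overlaps RM18 either.
RM20 starts after RM19 ends, so nothing later overlaps RM19 either.
RM21 starts after RM20 ends, so nothing later overlaps RM20 either.
RM22 starts before RM21 ends → RM21 and RM22 overlap.

RM18 & RM19, RM21 & RM22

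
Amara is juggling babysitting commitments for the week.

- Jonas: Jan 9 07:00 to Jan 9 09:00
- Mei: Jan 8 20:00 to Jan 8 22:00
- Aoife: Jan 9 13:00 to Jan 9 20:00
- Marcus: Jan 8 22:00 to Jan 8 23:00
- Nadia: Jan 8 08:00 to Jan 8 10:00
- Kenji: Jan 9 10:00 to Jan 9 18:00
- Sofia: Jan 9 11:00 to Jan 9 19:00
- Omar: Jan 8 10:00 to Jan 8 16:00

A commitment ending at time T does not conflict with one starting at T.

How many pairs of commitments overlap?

Sorted by start: Nadia, Omar, Mei, Marcus, Jonas, Kenji, Sofia, Aoife.
Omar starts exactly when Nadia ends (back-to-back, no overlap); Nadia is clear from here.
Mei starts after Omar ends; Omar is clear from here.
Marcus starts exactly when Mei ends (back-to-back, no overlap); Mei is clear from here.
Jonas starts after Marcus ends; Marcus is clear from here.
Kenji starts after Jonas ends; Jonas is clear from here.
Sofia starts before Kenji ends → Kenji and Sofia overlap.
Aoife starts before Kenji ends → Kenji and Aoife overlap.
Aoife starts before Sofia ends → Sofia and Aoife overlap.
Overlapping pairs: Aoife & Kenji, Aoife & Sofia, Kenji & Sofia — 3 in total.

3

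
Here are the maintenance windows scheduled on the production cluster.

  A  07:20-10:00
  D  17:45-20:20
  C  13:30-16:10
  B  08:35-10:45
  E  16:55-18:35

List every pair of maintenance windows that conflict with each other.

Sorted by start: A, B, C, E, D.
B starts before A ends → A and B overlap.
C starts after A ends, so A has no further overlaps.
C starts after B ends, so B has no further overlaps.
E starts after C ends, so C has no further overlaps.
D starts before E ends → E and D overlap.

A & B, D & E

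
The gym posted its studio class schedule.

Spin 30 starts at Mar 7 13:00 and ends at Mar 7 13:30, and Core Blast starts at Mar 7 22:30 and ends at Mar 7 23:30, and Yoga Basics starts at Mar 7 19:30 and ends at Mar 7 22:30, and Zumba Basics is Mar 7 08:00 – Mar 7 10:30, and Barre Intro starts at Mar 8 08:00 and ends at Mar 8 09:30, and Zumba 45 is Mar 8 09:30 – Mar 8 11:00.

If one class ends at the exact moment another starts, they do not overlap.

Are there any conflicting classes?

No

Sorted by start: Zumba Basics, Spin 30, Yoga Basics, Core Blast, Barre Intro, Zumba 45.
Spin 30 starts after Zumba Basics ends; Zumba Basics is clear from here.
Yoga Basics starts after Spin 30 ends; Spin 30 is clear from here.
Core Blast starts exactly when Yoga Basics ends (back-to-back, no overlap); Yoga Basics is clear from here.
Barre Intro starts after Core Blast ends; Core Blast is clear from here.
Zumba 45 starts exactly when Barre Intro ends (back-to-back, no overlap).
Every pair is clear; the schedule has no overlaps.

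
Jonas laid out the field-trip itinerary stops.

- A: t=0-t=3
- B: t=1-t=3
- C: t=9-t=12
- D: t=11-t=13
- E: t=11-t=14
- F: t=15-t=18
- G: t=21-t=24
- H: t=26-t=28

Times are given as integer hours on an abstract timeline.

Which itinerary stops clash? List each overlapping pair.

A & B, C & D, C & E, D & E

Sorted by start: A, B, C, D, E, F, G, H.
B starts before A ends → A and B overlap.
C starts after A ends — done with A.
C starts after B ends — done with B.
D starts before C ends → C and D overlap.
E starts before C ends → C and E overlap.
F starts after C ends — done with C.
E starts before D ends → D and E overlap.
F starts after D ends — done with D.
F starts after E ends — done with E.
G starts after F ends — done with F.
H starts after G ends.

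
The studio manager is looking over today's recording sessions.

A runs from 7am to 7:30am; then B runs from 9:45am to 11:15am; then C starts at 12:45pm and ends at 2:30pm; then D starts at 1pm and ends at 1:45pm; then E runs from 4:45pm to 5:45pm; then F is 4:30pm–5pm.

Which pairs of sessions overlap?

Sorted by start: A, B, C, D, F, E.
B starts after A ends, so A has no further overlaps.
C starts after B ends, so B has no further overlaps.
D starts before C ends → C and D overlap.
F starts after C ends, so C has no further overlaps.
F starts after D ends, so D has no further overlaps.
E starts before F ends → F and E overlap.

C & D, E & F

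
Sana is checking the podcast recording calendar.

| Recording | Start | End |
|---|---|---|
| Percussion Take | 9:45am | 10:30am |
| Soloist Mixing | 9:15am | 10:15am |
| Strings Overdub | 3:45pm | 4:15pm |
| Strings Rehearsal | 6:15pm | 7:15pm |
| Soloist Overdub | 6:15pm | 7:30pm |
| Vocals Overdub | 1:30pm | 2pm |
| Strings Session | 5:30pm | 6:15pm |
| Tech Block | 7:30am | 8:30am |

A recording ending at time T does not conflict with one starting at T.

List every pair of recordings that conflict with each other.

Percussion Take & Soloist Mixing, Soloist Overdub & Strings Rehearsal

Check each pair: they overlap iff neither finishes before the other starts.
Sorted by start: Tech Block, Soloist Mixing, Percussion Take, Vocals Overdub, Strings Overdub, Strings Session, Soloist Overdub, Strings Rehearsal.
Soloist Mixing starts after Tech Block ends; Tech Block is clear from here.
Percussion Take starts before Soloist Mixing ends → Soloist Mixing and Percussion Take overlap.
Vocals Overdub starts after Soloist Mixing ends; Soloist Mixing is clear from here.
Vocals Overdub starts after Percussion Take ends; Percussion Take is clear from here.
Strings Overdub starts after Vocals Overdub ends; Vocals Overdub is clear from here.
Strings Session starts after Strings Overdub ends; Strings Overdub is clear from here.
Soloist Overdub starts exactly when Strings Session ends (back-to-back, no overlap); Strings Session is clear from here.
Strings Rehearsal starts before Soloist Overdub ends → Soloist Overdub and Strings Rehearsal overlap.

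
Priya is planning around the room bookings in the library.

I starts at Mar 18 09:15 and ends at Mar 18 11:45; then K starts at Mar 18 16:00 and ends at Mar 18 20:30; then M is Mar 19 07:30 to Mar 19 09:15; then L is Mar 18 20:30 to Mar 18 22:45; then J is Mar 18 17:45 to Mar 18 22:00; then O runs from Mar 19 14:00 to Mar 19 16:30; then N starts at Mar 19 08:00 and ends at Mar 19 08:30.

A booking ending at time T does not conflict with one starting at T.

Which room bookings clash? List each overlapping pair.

Two intervals overlap when each starts before the other ends.
Sorted by start: I, K, J, L, M, N, O.
K starts after I ends — done with I.
J starts before K ends → K and J overlap.
L starts exactly when K ends (back-to-back, no overlap) — done with K.
L starts before J ends → J and L overlap.
M starts after J ends — done with J.
M starts after L ends — done with L.
N starts before M ends → M and N overlap.
O starts after M ends.
O starts after N ends.

J & K, J & L, M & N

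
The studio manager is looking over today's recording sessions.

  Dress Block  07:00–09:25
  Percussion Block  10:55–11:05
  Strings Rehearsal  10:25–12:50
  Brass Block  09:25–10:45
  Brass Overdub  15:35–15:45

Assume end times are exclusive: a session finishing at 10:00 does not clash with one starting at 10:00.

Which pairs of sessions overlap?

Sorted by start: Dress Block, Brass Block, Strings Rehearsal, Percussion Block, Brass Overdub.
Brass Block starts exactly when Dress Block ends (back-to-back, no overlap); Dress Block is clear from here.
Strings Rehearsal starts before Brass Block ends → Brass Block and Strings Rehearsal overlap.
Percussion Block starts after Brass Block ends; Brass Block is clear from here.
Percussion Block starts before Strings Rehearsal ends → Strings Rehearsal and Percussion Block overlap.
Brass Overdub starts after Strings Rehearsal ends.
Brass Overdub starts after Percussion Block ends.

Brass Block & Strings Rehearsal, Percussion Block & Strings Rehearsal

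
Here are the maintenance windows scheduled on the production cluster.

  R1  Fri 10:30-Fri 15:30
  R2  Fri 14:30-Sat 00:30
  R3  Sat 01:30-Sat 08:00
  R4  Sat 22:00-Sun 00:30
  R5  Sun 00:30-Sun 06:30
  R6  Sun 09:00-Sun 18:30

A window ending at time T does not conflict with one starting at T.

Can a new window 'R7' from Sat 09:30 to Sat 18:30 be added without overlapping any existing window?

R1: ends Fri 15:30 at or before R7 starts Sat 09:30 → clear.
R2: ends Sat 00:30 at or before R7 starts Sat 09:30 → clear.
R3: ends Sat 08:00 at or before R7 starts Sat 09:30 → clear.
R4: starts Sat 22:00 at or after R7 ends Sat 18:30 → clear.
R5: starts Sun 00:30 at or after R7 ends Sat 18:30 → clear.
R6: starts Sun 09:00 at or after R7 ends Sat 18:30 → clear.

Yes — the slot is free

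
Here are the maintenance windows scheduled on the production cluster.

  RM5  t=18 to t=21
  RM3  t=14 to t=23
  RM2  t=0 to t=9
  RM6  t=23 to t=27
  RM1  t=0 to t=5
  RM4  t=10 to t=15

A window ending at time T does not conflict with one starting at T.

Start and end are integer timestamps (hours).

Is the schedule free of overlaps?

No

Sorted by start: RM1, RM2, RM4, RM3, RM5, RM6.
RM2 starts before RM1 ends → RM1 and RM2 overlap.
That's a conflict, so the schedule is not conflict-free.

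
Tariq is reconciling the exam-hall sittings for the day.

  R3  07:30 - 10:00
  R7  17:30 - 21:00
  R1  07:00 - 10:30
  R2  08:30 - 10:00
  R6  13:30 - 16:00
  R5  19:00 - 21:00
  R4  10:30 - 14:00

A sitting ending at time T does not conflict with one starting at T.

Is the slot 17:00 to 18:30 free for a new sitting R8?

No — it overlaps R7

R1: ends 10:30 at or before R8 starts 17:00 → clear.
R3: ends 10:00 at or before R8 starts 17:00 → clear.
R2: ends 10:00 at or before R8 starts 17:00 → clear.
R4: ends 14:00 at or before R8 starts 17:00 → clear.
R6: ends 16:00 at or before R8 starts 17:00 → clear.
R7: starts 17:30 before R8 ends 18:30, and ends 21:00 after R8 starts 17:00 → overlap.
R5: starts 19:00 at or after R8 ends 18:30 → clear.
R8 overlaps R7.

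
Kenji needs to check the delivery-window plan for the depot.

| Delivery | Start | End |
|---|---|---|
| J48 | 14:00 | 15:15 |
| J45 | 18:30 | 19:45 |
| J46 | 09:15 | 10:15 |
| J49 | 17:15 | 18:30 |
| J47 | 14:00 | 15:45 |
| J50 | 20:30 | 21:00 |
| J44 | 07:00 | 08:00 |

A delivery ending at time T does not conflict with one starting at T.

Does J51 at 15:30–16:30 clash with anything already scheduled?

Yes — it overlaps J47

J44: ends 08:00 at or before J51 starts 15:30 → clear.
J46: ends 10:15 at or before J51 starts 15:30 → clear.
J47: starts 14:00 before J51 ends 16:30, and ends 15:45 after J51 starts 15:30 → overlap.
J48: ends 15:15 at or before J51 starts 15:30 → clear.
J49: starts 17:15 at or after J51 ends 16:30 → clear.
J45: starts 18:30 at or after J51 ends 16:30 → clear.
J50: starts 20:30 at or after J51 ends 16:30 → clear.
J51 overlaps J47.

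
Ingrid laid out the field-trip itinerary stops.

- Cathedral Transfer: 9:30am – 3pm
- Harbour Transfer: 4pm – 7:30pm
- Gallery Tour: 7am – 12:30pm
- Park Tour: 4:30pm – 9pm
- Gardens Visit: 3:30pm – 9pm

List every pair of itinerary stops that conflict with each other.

Sorted by start: Gallery Tour, Cathedral Transfer, Gardens Visit, Harbour Transfer, Park Tour.
Cathedral Transfer starts before Gallery Tour ends → Gallery Tour and Cathedral Transfer overlap.
Gardens Visit starts after Gallery Tour ends; Gallery Tour is clear from here.
Gardens Visit starts after Cathedral Transfer ends; Cathedral Transfer is clear from here.
Harbour Transfer starts before Gardens Visit ends → Gardens Visit and Harbour Transfer overlap.
Park Tour starts before Gardens Visit ends → Gardens Visit and Park Tour overlap.
Park Tour starts before Harbour Transfer ends → Harbour Transfer and Park Tour overlap.

Cathedral Transfer & Gallery Tour, Gardens Visit & Harbour Transfer, Gardens Visit & Park Tour, Harbour Transfer & Park Tour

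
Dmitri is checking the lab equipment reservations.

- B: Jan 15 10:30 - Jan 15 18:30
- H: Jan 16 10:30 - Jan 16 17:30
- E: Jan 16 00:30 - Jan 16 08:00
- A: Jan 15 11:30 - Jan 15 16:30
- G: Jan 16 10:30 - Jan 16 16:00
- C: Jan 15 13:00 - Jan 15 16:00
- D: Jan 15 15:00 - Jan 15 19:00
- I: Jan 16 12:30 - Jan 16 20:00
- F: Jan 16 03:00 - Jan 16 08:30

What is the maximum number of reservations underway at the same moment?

4

Sweep the timeline, counting +1 at each start and −1 at each end (ends before starts at a tie):
Jan 15 10:30 start B → 1
Jan 15 11:30 start A → 2
Jan 15 13:00 start C → 3
Jan 15 15:00 start D → 4
Jan 15 16:00 end C → 3
Jan 15 16:30 end A → 2
Jan 15 18:30 end B → 1
Jan 15 19:00 end D → 0
Jan 16 00:30 start E → 1
Jan 16 03:00 start F → 2
Jan 16 08:00 end E → 1
Jan 16 08:30 end F → 0
Jan 16 10:30 start G → 1
Jan 16 10:30 start H → 2
Jan 16 12:30 start I → 3
Jan 16 16:00 end G → 2
Jan 16 17:30 end H → 1
Jan 16 20:00 end I → 0
Peak is 4, at Jan 15 15:00 (A, B, C, D).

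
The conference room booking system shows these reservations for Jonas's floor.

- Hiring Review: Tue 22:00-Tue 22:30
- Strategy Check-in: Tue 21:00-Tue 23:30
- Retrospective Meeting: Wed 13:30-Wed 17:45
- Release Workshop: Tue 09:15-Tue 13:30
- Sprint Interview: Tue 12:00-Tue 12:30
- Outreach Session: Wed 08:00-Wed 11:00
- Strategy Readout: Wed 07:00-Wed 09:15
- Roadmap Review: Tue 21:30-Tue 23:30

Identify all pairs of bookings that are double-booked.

Check each pair: they overlap iff neither finishes before the other starts.
Sorted by start: Release Workshop, Sprint Interview, Strategy Check-in, Roadmap Review, Hiring Review, Strategy Readout, Outreach Session, Retrospective Meeting.
Sprint Interview starts before Release Workshop ends → Release Workshop and Sprint Interview overlap.
Strategy Check-in starts after Release Workshop ends, so nothing later overlaps Release Workshop either.
Strategy Check-in starts after Sprint Interview ends, so nothing later overlaps Sprint Interview either.
Roadmap Review starts before Strategy Check-in ends → Strategy Check-in and Roadmap Review overlap.
Hiring Review starts before Strategy Check-in ends → Strategy Check-in and Hiring Review overlap.
Strategy Readout starts after Strategy Check-in ends, so nothing later overlaps Strategy Check-in either.
Hiring Review starts before Roadmap Review ends → Roadmap Review and Hiring Review overlap.
Strategy Readout starts after Roadmap Review ends, so nothing later overlaps Roadmap Review either.
Strategy Readout starts after Hiring Review ends, so nothing later overlaps Hiring Review either.
Outreach Session starts before Strategy Readout ends → Strategy Readout and Outreach Session overlap.
Retrospective Meeting starts after Strategy Readout ends.
Retrospective Meeting starts after Outreach Session ends.

Hiring Review & Roadmap Review, Hiring Review & Strategy Check-in, Outreach Session & Strategy Readout, Release Workshop & Sprint Interview, Roadmap Review & Strategy Check-in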